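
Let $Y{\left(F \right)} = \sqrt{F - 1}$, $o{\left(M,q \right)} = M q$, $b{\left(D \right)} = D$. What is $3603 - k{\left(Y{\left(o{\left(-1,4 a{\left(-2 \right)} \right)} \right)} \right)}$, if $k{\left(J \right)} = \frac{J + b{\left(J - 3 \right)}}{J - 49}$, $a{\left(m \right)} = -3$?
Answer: $\frac{1722209}{478} + \frac{19 \sqrt{11}}{478} \approx 3603.1$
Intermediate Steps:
$Y{\left(F \right)} = \sqrt{-1 + F}$
$k{\left(J \right)} = \frac{-3 + 2 J}{-49 + J}$ ($k{\left(J \right)} = \frac{J + \left(J - 3\right)}{J - 49} = \frac{J + \left(J - 3\right)}{-49 + J} = \frac{J + \left(-3 + J\right)}{-49 + J} = \frac{-3 + 2 J}{-49 + J}$)
$3603 - k{\left(Y{\left(o{\left(-1,4 a{\left(-2 \right)} \right)} \right)} \right)} = 3603 - \frac{-3 + 2 \sqrt{-1 - 4 \left(-3\right)}}{-49 + \sqrt{-1 - 4 \left(-3\right)}} = 3603 - \frac{-3 + 2 \sqrt{-1 - -12}}{-49 + \sqrt{-1 - -12}} = 3603 - \frac{-3 + 2 \sqrt{-1 + 12}}{-49 + \sqrt{-1 + 12}} = 3603 - \frac{-3 + 2 \sqrt{11}}{-49 + \sqrt{11}}$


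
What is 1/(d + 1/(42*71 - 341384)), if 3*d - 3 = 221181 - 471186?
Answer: -338402/28200392269 ≈ -1.2000e-5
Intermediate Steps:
d = -83334 (d = 1 + (221181 - 471186)/3 = 1 + (⅓)*(-250005) = 1 - 83335 = -83334)
1/(d + 1/(42*71 - 341384)) = 1/(-83334 + 1/(42*71 - 341384)) = 1/(-83334 + 1/(2982 - 341384)) = 1/(-83334 + 1/(-338402)) = 1/(-83334 - 1/338402) = 1/(-28200392269/338402) = -338402/28200392269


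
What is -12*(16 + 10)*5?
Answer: -1560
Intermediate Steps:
-12*(16 + 10)*5 = -12*26*5 = -312*5 = -1560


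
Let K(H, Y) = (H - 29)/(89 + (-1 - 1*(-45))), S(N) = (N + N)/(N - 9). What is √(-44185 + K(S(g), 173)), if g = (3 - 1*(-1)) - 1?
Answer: I*√781592455/133 ≈ 210.2*I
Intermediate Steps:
g = 3 (g = (3 + 1) - 1 = 4 - 1 = 3)
S(N) = 2*N/(-9 + N) (S(N) = (2*N)/(-9 + N) = 2*N/(-9 + N))
K(H, Y) = -29/133 + H/133 (K(H, Y) = (-29 + H)/(89 + (-1 + 45)) = (-29 + H)/(89 + 44) = (-29 + H)/133 = (-29 + H)*(1/133) = -29/133 + H/133)
√(-44185 + K(S(g), 173)) = √(-44185 + (-29/133 + (2*3/(-9 + 3))/133)) = √(-44185 + (-29/133 + (2*3/(-6))/133)) = √(-44185 + (-29/133 + (2*3*(-⅙))/133)) = √(-44185 + (-29/133 + (1/133)*(-1))) = √(-44185 + (-29/133 - 1/133)) = √(-44185 - 30/133) = √(-5876635/133) = I*√781592455/133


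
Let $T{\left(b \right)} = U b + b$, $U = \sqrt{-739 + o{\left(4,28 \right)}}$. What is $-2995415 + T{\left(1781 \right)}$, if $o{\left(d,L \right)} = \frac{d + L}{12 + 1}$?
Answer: $-2993634 + 685 i \sqrt{4979} \approx -2.9936 \cdot 10^{6} + 48335.0 i$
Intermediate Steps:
$o{\left(d,L \right)} = \frac{L}{13} + \frac{d}{13}$ ($o{\left(d,L \right)} = \frac{L + d}{13} = \left(L + d\right) \frac{1}{13} = \frac{L}{13} + \frac{d}{13}$)
$U = \frac{5 i \sqrt{4979}}{13}$ ($U = \sqrt{-739 + \left(\frac{1}{13} \cdot 28 + \frac{1}{13} \cdot 4\right)} = \sqrt{-739 + \left(\frac{28}{13} + \frac{4}{13}\right)} = \sqrt{-739 + \frac{32}{13}} = \sqrt{- \frac{9575}{13}} = \frac{5 i \sqrt{4979}}{13} \approx 27.139 i$)
$T{\left(b \right)} = b + \frac{5 i b \sqrt{4979}}{13}$ ($T{\left(b \right)} = \frac{5 i \sqrt{4979}}{13} b + b = \frac{5 i b \sqrt{4979}}{13} + b = b + \frac{5 i b \sqrt{4979}}{13}$)
$-2995415 + T{\left(1781 \right)} = -2995415 + \frac{1}{13} \cdot 1781 \left(13 + 5 i \sqrt{4979}\right) = -2995415 + \left(1781 + 685 i \sqrt{4979}\right) = -2993634 + 685 i \sqrt{4979}$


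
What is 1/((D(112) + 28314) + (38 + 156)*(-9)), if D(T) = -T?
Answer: 1/26456 ≈ 3.7799e-5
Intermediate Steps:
1/((D(112) + 28314) + (38 + 156)*(-9)) = 1/((-1*112 + 28314) + (38 + 156)*(-9)) = 1/((-112 + 28314) + 194*(-9)) = 1/(28202 - 1746) = 1/26456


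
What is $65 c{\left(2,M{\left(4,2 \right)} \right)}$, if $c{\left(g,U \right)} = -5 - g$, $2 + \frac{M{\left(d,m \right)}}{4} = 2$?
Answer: $-455$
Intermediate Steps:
$M{\left(d,m \right)} = 0$ ($M{\left(d,m \right)} = -8 + 4 \cdot 2 = -8 + 8 = 0$)
$65 c{\left(2,M{\left(4,2 \right)} \right)} = 65 \left(-5 - 2\right) = 65 \left(-7\right) = -455$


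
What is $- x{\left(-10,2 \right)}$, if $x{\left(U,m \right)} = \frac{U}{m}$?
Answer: $5$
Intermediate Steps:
$- x{\left(-10,2 \right)} = - \frac{-10}{2} = \left(-1\right) \left(-5\right) = 5$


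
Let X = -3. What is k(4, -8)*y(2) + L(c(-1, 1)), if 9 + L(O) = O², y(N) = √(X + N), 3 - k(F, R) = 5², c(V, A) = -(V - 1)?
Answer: -5 - 22*I ≈ -5.0 - 22.0*I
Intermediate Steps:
c(V, A) = 1 - V (c(V, A) = -(-1 + V) = 1 - V)
k(F, R) = -22 (k(F, R) = 3 - 1*5² = 3 - 1*25 = 3 - 25 = -22)
y(N) = √(-3 + N)
L(O) = -9 + O²
k(4, -8)*y(2) + L(c(-1, 1)) = -22*√(-3 + 2) + (-9 + (1 - 1*(-1))²) = -22*I + (-9 + (1 + 1)²) = -22*I + (-9 + 2²) = -22*I + (-9 + 4) = -22*I - 5 = -5 - 22*I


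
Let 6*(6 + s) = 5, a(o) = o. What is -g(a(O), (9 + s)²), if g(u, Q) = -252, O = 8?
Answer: 252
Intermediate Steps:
s = -31/6 (s = -6 + (⅙)*5 = -6 + ⅚ = -31/6 ≈ -5.1667)
-g(a(O), (9 + s)²) = -1*(-252) = 252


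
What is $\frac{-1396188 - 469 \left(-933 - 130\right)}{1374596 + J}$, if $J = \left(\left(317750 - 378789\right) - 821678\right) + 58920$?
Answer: $- \frac{897641}{550799} \approx -1.6297$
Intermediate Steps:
$J = -823797$ ($J = \left(-61039 - 821678\right) + 58920 = -882717 + 58920 = -823797$)
$\frac{-1396188 - 469 \left(-933 - 130\right)}{1374596 + J} = \frac{-1396188 - 469 \left(-933 - 130\right)}{1374596 - 823797} = \frac{-1396188 - -498547}{550799} = \left(-1396188 + 498547\right) \frac{1}{550799} = \left(-897641\right) \frac{1}{550799} = - \frac{897641}{550799}$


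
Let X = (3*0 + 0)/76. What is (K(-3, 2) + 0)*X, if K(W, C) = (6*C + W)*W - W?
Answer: 0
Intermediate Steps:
K(W, C) = -W + W*(W + 6*C) (K(W, C) = (W + 6*C)*W - W = W*(W + 6*C) - W = -W + W*(W + 6*C))
X = 0 (X = (0 + 0)*(1/76) = 0*(1/76) = 0)
(K(-3, 2) + 0)*X = (-3*(-1 - 3 + 6*2) + 0)*0 = (-3*(-1 - 3 + 12) + 0)*0 = (-3*8 + 0)*0 = (-24 + 0)*0 = -24*0 = 0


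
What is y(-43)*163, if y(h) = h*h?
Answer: 301387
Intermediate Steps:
y(h) = h²
y(-43)*163 = (-43)²*163 = 1849*163 = 301387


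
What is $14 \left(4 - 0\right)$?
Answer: $56$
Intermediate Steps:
$14 \left(4 - 0\right) = 14 \left(4 + 0\right) = 14 \cdot 4 = 56$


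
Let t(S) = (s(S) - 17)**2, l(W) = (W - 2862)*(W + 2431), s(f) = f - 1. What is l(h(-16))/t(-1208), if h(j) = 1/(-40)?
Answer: -11132017959/2404921600 ≈ -4.6288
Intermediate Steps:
h(j) = -1/40
s(f) = -1 + f
l(W) = (-2862 + W)*(2431 + W)
t(S) = (-18 + S)**2 (t(S) = ((-1 + S) - 17)**2 = (-18 + S)**2)
l(h(-16))/t(-1208) = (-6957522 + (-1/40)**2 - 431*(-1/40))/((-18 - 1208)**2) = (-6957522 + 1/1600 + 431/40)/((-1226)**2) = -11132017959/1600/1503076 = -11132017959/1600*1/1503076 = -11132017959/2404921600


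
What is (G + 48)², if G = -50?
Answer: 4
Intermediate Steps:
(G + 48)² = (-50 + 48)² = (-2)² = 4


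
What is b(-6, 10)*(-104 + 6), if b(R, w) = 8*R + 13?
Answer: 3430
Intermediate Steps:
b(R, w) = 13 + 8*R
b(-6, 10)*(-104 + 6) = (13 + 8*(-6))*(-104 + 6) = (13 - 48)*(-98) = -35*(-98) = 3430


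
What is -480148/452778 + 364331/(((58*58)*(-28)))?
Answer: -268781537/54537168 ≈ -4.9284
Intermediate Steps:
-480148/452778 + 364331/(((58*58)*(-28))) = -480148*1/452778 + 364331/((3364*(-28))) = -614/579 + 364331/(-94192) = -614/579 + 364331*(-1/94192) = -614/579 - 364331/94192 = -268781537/54537168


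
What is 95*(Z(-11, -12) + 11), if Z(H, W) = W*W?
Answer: 14725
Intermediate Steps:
Z(H, W) = W²
95*(Z(-11, -12) + 11) = 95*((-12)² + 11) = 95*(144 + 11) = 95*155 = 14725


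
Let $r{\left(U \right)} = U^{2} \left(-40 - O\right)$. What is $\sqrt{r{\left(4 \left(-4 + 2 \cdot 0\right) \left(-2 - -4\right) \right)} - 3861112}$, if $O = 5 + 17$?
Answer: $10 i \sqrt{39246} \approx 1981.1 i$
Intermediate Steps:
$O = 22$
$r{\left(U \right)} = - 62 U^{2}$ ($r{\left(U \right)} = U^{2} \left(-40 - 22\right) = U^{2} \left(-62\right) = - 62 U^{2}$)
$\sqrt{r{\left(4 \left(-4 + 2 \cdot 0\right) \left(-2 - -4\right) \right)} - 3861112} = \sqrt{- 62 \left(4 \left(-4 + 2 \cdot 0\right) \left(-2 - -4\right)\right)^{2} - 3861112} = \sqrt{- 62 \left(4 \left(-4 + 0\right) \left(-2 + 4\right)\right)^{2} - 3861112} = \sqrt{- 62 \left(4 \left(-4\right) 2\right)^{2} - 3861112} = \sqrt{- 62 \left(\left(-16\right) 2\right)^{2} - 3861112} = \sqrt{- 62 \left(-32\right)^{2} - 3861112} = \sqrt{\left(-62\right) 1024 - 3861112} = \sqrt{-63488 - 3861112} = \sqrt{-3924600} = 10 i \sqrt{39246}$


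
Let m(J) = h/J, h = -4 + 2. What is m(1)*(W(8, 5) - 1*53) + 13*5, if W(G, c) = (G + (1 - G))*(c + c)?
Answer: 151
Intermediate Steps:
h = -2
W(G, c) = 2*c (W(G, c) = 1*(2*c) = 2*c)
m(J) = -2/J
m(1)*(W(8, 5) - 1*53) + 13*5 = (-2/1)*(2*5 - 1*53) + 13*5 = (-2*1)*(10 - 53) + 65 = -2*(-43) + 65 = 86 + 65 = 151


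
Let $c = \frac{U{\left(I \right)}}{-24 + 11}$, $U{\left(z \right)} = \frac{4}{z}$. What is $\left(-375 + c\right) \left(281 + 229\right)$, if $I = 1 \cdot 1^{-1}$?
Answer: $- \frac{2488290}{13} \approx -1.9141 \cdot 10^{5}$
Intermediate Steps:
$I = 1$ ($I = 1 \cdot 1 = 1$)
$c = - \frac{4}{13}$ ($c = \frac{4 \cdot 1^{-1}}{-24 + 11} = \frac{4 \cdot 1}{-13} = \left(- \frac{1}{13}\right) 4 = - \frac{4}{13} \approx -0.30769$)
$\left(-375 + c\right) \left(281 + 229\right) = \left(-375 - \frac{4}{13}\right) \left(281 + 229\right) = \left(- \frac{4879}{13}\right) 510 = - \frac{2488290}{13}$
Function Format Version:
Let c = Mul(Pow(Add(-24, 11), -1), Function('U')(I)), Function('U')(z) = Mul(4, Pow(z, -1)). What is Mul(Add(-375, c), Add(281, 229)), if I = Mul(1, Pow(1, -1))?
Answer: Rational(-2488290, 13) ≈ -1.9141e+5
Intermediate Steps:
I = 1 (I = Mul(1, 1) = 1)
c = Rational(-4, 13) (c = Mul(Pow(Add(-24, 11), -1), Mul(4, Pow(1, -1))) = Mul(Pow(-13, -1), Mul(4, 1)) = Mul(Rational(-1, 13), 4) = Rational(-4, 13) ≈ -0.30769)
Mul(Add(-375, c), Add(281, 229)) = Mul(Add(-375, Rational(-4, 13)), Add(281, 229)) = Mul(Rational(-4879, 13), 510) = Rational(-2488290, 13)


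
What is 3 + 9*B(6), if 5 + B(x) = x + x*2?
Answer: 120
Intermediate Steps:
B(x) = -5 + 3*x (B(x) = -5 + (x + x*2) = -5 + (x + 2*x) = -5 + 3*x)
3 + 9*B(6) = 3 + 9*(-5 + 3*6) = 3 + 9*(-5 + 18) = 3 + 9*13 = 3 + 117 = 120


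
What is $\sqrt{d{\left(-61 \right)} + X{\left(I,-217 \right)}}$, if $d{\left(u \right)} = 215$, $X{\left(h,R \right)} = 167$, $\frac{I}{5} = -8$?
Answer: $\sqrt{382} \approx 19.545$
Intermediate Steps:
$I = -40$ ($I = 5 \left(-8\right) = -40$)
$\sqrt{d{\left(-61 \right)} + X{\left(I,-217 \right)}} = \sqrt{215 + 167} = \sqrt{382}$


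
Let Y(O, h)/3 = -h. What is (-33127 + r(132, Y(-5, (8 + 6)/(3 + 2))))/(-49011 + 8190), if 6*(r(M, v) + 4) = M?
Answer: 33109/40821 ≈ 0.81108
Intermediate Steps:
Y(O, h) = -3*h (Y(O, h) = 3*(-h) = -3*h)
r(M, v) = -4 + M/6
(-33127 + r(132, Y(-5, (8 + 6)/(3 + 2))))/(-49011 + 8190) = (-33127 + (-4 + (⅙)*132))/(-49011 + 8190) = (-33127 + (-4 + 22))/(-40821) = (-33127 + 18)*(-1/40821) = -33109*(-1/40821) = 33109/40821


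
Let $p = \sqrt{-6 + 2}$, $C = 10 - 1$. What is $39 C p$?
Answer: $702 i \approx 702.0 i$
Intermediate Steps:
$C = 9$ ($C = 10 - 1 = 9$)
$p = 2 i$ ($p = \sqrt{-4} = 2 i \approx 2.0 i$)
$39 C p = 39 \cdot 9 \cdot 2 i = 351 \cdot 2 i = 702 i$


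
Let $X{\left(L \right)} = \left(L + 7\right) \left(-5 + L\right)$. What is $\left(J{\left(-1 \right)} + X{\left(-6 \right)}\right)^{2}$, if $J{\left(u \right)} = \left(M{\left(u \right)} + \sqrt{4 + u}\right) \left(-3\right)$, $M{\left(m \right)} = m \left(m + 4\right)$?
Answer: $31 + 12 \sqrt{3} \approx 51.785$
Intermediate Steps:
$M{\left(m \right)} = m \left(4 + m\right)$
$X{\left(L \right)} = \left(-5 + L\right) \left(7 + L\right)$ ($X{\left(L \right)} = \left(7 + L\right) \left(-5 + L\right) = \left(-5 + L\right) \left(7 + L\right)$)
$J{\left(u \right)} = - 3 \sqrt{4 + u} - 3 u \left(4 + u\right)$ ($J{\left(u \right)} = \left(u \left(4 + u\right) + \sqrt{4 + u}\right) \left(-3\right) = \left(\sqrt{4 + u} + u \left(4 + u\right)\right) \left(-3\right) = - 3 \sqrt{4 + u} - 3 u \left(4 + u\right)$)
$\left(J{\left(-1 \right)} + X{\left(-6 \right)}\right)^{2} = \left(\left(- 3 \sqrt{4 - 1} - - 3 \left(4 - 1\right)\right) + \left(-35 + \left(-6\right)^{2} + 2 \left(-6\right)\right)\right)^{2} = \left(\left(- 3 \sqrt{3} - \left(-3\right) 3\right) - 11\right)^{2} = \left(\left(- 3 \sqrt{3} + 9\right) - 11\right)^{2} = \left(\left(9 - 3 \sqrt{3}\right) - 11\right)^{2} = \left(-2 - 3 \sqrt{3}\right)^{2}$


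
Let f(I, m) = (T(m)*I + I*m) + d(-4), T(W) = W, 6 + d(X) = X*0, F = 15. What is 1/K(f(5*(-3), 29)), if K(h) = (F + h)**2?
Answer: 1/741321 ≈ 1.3489e-6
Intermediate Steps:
d(X) = -6 (d(X) = -6 + X*0 = -6 + 0 = -6)
f(I, m) = -6 + 2*I*m (f(I, m) = (m*I + I*m) - 6 = (I*m + I*m) - 6 = 2*I*m - 6 = -6 + 2*I*m)
K(h) = (15 + h)**2
1/K(f(5*(-3), 29)) = 1/((15 + (-6 + 2*(5*(-3))*29))**2) = 1/((15 + (-6 + 2*(-15)*29))**2) = 1/((15 + (-6 - 870))**2) = 1/((15 - 876)**2) = 1/((-861)**2) = 1/741321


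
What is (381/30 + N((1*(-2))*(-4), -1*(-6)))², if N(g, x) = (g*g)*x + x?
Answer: 16216729/100 ≈ 1.6217e+5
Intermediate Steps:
N(g, x) = x + x*g² (N(g, x) = g²*x + x = x*g² + x = x + x*g²)
(381/30 + N((1*(-2))*(-4), -1*(-6)))² = (381/30 + (-1*(-6))*(1 + ((1*(-2))*(-4))²))² = (381*(1/30) + 6*(1 + (-2*(-4))²))² = (127/10 + 6*(1 + 8²))² = (127/10 + 6*(1 + 64))² = (127/10 + 6*65)² = (127/10 + 390)² = (4027/10)² = 16216729/100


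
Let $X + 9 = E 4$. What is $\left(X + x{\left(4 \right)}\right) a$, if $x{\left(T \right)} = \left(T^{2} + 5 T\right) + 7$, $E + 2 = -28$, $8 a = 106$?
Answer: $- \frac{2279}{2} \approx -1139.5$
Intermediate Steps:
$a = \frac{53}{4}$ ($a = \frac{1}{8} \cdot 106 = \frac{53}{4} \approx 13.25$)
$E = -30$ ($E = -2 - 28 = -30$)
$x{\left(T \right)} = 7 + T^{2} + 5 T$
$X = -129$ ($X = -9 - 120 = -129$)
$\left(X + x{\left(4 \right)}\right) a = \left(-129 + \left(7 + 4^{2} + 5 \cdot 4\right)\right) \frac{53}{4} = \left(-129 + \left(7 + 16 + 20\right)\right) \frac{53}{4} = \left(-129 + 43\right) \frac{53}{4} = \left(-86\right) \frac{53}{4} = - \frac{2279}{2}$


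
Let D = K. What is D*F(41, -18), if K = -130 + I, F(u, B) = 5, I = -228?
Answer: -1790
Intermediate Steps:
K = -358 (K = -130 - 228 = -358)
D = -358
D*F(41, -18) = -358*5 = -1790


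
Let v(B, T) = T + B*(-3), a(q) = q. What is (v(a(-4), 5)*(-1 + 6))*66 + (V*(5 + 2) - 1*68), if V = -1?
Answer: 5535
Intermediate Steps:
v(B, T) = T - 3*B
(v(a(-4), 5)*(-1 + 6))*66 + (V*(5 + 2) - 1*68) = ((5 - 3*(-4))*(-1 + 6))*66 + (-(5 + 2) - 1*68) = ((5 + 12)*5)*66 + (-1*7 - 68) = (17*5)*66 + (-7 - 68) = 85*66 - 75 = 5610 - 75 = 5535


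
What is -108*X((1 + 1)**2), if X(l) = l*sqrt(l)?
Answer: -864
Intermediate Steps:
X(l) = l**(3/2)
-108*X((1 + 1)**2) = -108*((1 + 1)**2)**(3/2) = -108*(2**2)**(3/2) = -108*4**(3/2) = -108*8 = -864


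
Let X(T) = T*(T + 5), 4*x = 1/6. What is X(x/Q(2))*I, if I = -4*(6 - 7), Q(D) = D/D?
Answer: 121/144 ≈ 0.84028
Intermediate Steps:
Q(D) = 1
x = 1/24 (x = (¼)/6 = (¼)*(⅙) = 1/24 ≈ 0.041667)
X(T) = T*(5 + T)
I = 4 (I = -4*(-1) = 4)
X(x/Q(2))*I = (((1/24)/1)*(5 + (1/24)/1))*4 = (((1/24)*1)*(5 + (1/24)*1))*4 = ((5 + 1/24)/24)*4 = ((1/24)*(121/24))*4 = (121/576)*4 = 121/144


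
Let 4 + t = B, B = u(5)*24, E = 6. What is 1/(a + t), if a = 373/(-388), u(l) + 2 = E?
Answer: 388/35323 ≈ 0.010984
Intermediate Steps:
u(l) = 4 (u(l) = -2 + 6 = 4)
a = -373/388 (a = 373*(-1/388) = -373/388 ≈ -0.96134)
B = 96 (B = 4*24 = 96)
t = 92 (t = -4 + 96 = 92)
1/(a + t) = 1/(-373/388 + 92) = 1/(35323/388) = 388/35323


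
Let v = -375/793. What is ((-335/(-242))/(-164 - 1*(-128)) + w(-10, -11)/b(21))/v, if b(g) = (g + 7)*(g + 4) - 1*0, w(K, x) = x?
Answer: 65488319/571725000 ≈ 0.11455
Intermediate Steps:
v = -375/793 (v = -375*1/793 = -375/793 ≈ -0.47289)
b(g) = (4 + g)*(7 + g) (b(g) = (7 + g)*(4 + g) + 0 = (4 + g)*(7 + g) + 0 = (4 + g)*(7 + g))
((-335/(-242))/(-164 - 1*(-128)) + w(-10, -11)/b(21))/v = ((-335/(-242))/(-164 - 1*(-128)) - 11/(28 + 21² + 11*21))/(-375/793) = ((-335*(-1/242))/(-164 + 128) - 11/(28 + 441 + 231))*(-793/375) = ((335/242)/(-36) - 11/700)*(-793/375) = ((335/242)*(-1/36) - 11*1/700)*(-793/375) = (-335/8712 - 11/700)*(-793/375) = -82583/1524600*(-793/375) = 65488319/571725000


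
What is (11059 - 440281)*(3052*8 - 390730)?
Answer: 157230027708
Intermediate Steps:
(11059 - 440281)*(3052*8 - 390730) = -429222*(24416 - 390730) = -429222*(-366314) = 157230027708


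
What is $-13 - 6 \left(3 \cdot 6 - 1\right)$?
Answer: $-115$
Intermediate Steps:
$-13 - 6 \left(3 \cdot 6 - 1\right) = -13 - 6 \left(18 - 1\right) = -13 - 102 = -115$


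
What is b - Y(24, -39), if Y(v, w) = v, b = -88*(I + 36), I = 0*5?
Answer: -3192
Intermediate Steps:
I = 0
b = -3168 (b = -88*(0 + 36) = -88*36 = -3168)
b - Y(24, -39) = -3168 - 1*24 = -3168 - 24 = -3192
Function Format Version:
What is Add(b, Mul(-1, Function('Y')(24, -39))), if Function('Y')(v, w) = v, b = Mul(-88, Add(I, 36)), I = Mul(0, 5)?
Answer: -3192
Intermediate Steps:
I = 0
b = -3168 (b = Mul(-88, Add(0, 36)) = Mul(-88, 36) = -3168)
Add(b, Mul(-1, Function('Y')(24, -39))) = Add(-3168, Mul(-1, 24)) = Add(-3168, -24) = -3192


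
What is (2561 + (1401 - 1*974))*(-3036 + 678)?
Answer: -7045704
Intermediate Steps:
(2561 + (1401 - 1*974))*(-3036 + 678) = (2561 + (1401 - 974))*(-2358) = (2561 + 427)*(-2358) = 2988*(-2358) = -7045704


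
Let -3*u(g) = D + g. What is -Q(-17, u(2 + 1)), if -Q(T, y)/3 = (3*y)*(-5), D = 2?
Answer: 75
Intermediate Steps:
u(g) = -2/3 - g/3 (u(g) = -(2 + g)/3 = -2/3 - g/3)
Q(T, y) = 45*y (Q(T, y) = -3*3*y*(-5) = -(-45)*y = 45*y)
-Q(-17, u(2 + 1)) = -45*(-2/3 - (2 + 1)/3) = -45*(-2/3 - 1/3*3) = -45*(-2/3 - 1) = -45*(-5)/3 = -1*(-75) = 75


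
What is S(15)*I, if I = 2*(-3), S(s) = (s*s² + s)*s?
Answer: -305100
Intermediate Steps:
S(s) = s*(s + s³) (S(s) = (s³ + s)*s = (s + s³)*s = s*(s + s³))
I = -6
S(15)*I = (15² + 15⁴)*(-6) = (225 + 50625)*(-6) = 50850*(-6) = -305100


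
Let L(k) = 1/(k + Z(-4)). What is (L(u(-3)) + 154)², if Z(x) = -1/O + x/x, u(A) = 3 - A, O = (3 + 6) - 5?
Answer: 17322244/729 ≈ 23762.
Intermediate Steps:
O = 4 (O = 9 - 5 = 4)
Z(x) = ¾ (Z(x) = -1/4 + x/x = -1*¼ + 1 = -¼ + 1 = ¾)
L(k) = 1/(¾ + k) (L(k) = 1/(k + ¾) = 1/(¾ + k))
(L(u(-3)) + 154)² = (4/(3 + 4*(3 - 1*(-3))) + 154)² = (4/(3 + 4*(3 + 3)) + 154)² = (4/(3 + 4*6) + 154)² = (4/(3 + 24) + 154)² = (4/27 + 154)² = (4162/27)² = 17322244/729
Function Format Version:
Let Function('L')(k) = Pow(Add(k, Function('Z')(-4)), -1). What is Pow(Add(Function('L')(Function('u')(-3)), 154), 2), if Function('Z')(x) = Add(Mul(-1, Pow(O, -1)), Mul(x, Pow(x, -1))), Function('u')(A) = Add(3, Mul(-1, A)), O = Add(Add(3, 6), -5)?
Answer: Rational(17322244, 729) ≈ 23762.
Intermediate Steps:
O = 4 (O = Add(9, -5) = 4)
Function('Z')(x) = Rational(3, 4) (Function('Z')(x) = Add(Mul(-1, Pow(4, -1)), Mul(x, Pow(x, -1))) = Add(Mul(-1, Rational(1, 4)), 1) = Add(Rational(-1, 4), 1) = Rational(3, 4))
Function('L')(k) = Pow(Add(Rational(3, 4), k), -1) (Function('L')(k) = Pow(Add(k, Rational(3, 4)), -1) = Pow(Add(Rational(3, 4), k), -1))
Pow(Add(Function('L')(Function('u')(-3)), 154), 2) = Pow(Add(Mul(4, Pow(Add(3, Mul(4, Add(3, Mul(-1, -3)))), -1)), 154), 2) = Pow(Add(Mul(4, Pow(Add(3, Mul(4, Add(3, 3))), -1)), 154), 2) = Pow(Add(Mul(4, Pow(Add(3, Mul(4, 6)), -1)), 154), 2) = Pow(Add(Mul(4, Pow(Add(3, 24), -1)), 154), 2) = Pow(Add(Mul(4, Pow(27, -1)), 154), 2) = Pow(Add(Mul(4, Rational(1, 27)), 154), 2) = Pow(Add(Rational(4, 27), 154), 2) = Pow(Rational(4162, 27), 2) = Rational(17322244, 729)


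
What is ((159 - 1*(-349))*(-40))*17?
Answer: -345440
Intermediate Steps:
((159 - 1*(-349))*(-40))*17 = ((159 + 349)*(-40))*17 = (508*(-40))*17 = -20320*17 = -345440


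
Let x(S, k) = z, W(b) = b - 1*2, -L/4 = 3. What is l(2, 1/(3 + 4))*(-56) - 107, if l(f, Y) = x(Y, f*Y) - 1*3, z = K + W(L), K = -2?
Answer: 957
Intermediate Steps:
L = -12 (L = -4*3 = -12)
W(b) = -2 + b (W(b) = b - 2 = -2 + b)
z = -16 (z = -2 + (-2 - 12) = -2 - 14 = -16)
x(S, k) = -16
l(f, Y) = -19 (l(f, Y) = -16 - 1*3 = -16 - 3 = -19)
l(2, 1/(3 + 4))*(-56) - 107 = -19*(-56) - 107 = 1064 - 107 = 957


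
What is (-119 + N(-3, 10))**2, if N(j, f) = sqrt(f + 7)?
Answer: (119 - sqrt(17))**2 ≈ 13197.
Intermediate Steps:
N(j, f) = sqrt(7 + f)
(-119 + N(-3, 10))**2 = (-119 + sqrt(7 + 10))**2 = (-119 + sqrt(17))**2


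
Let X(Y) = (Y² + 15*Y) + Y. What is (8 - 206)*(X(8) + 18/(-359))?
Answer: -13644180/359 ≈ -38006.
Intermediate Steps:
X(Y) = Y² + 16*Y
(8 - 206)*(X(8) + 18/(-359)) = (8 - 206)*(8*(16 + 8) + 18/(-359)) = -198*(8*24 + 18*(-1/359)) = -198*(192 - 18/359) = -198*68910/359 = -13644180/359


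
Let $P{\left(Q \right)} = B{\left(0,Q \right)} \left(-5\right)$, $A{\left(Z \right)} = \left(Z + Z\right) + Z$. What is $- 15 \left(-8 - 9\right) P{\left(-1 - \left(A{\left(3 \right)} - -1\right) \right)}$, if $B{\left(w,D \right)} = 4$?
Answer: $-5100$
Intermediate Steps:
$A{\left(Z \right)} = 3 Z$ ($A{\left(Z \right)} = 2 Z + Z = 3 Z$)
$P{\left(Q \right)} = -20$ ($P{\left(Q \right)} = 4 \left(-5\right) = -20$)
$- 15 \left(-8 - 9\right) P{\left(-1 - \left(A{\left(3 \right)} - -1\right) \right)} = - 15 \left(-8 - 9\right) \left(-20\right) = \left(-15\right) \left(-17\right) \left(-20\right) = 255 \left(-20\right) = -5100$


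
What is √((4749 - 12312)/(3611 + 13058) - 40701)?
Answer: 2*I*√2827281313977/16669 ≈ 201.75*I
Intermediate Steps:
√((4749 - 12312)/(3611 + 13058) - 40701) = √(-7563/16669 - 40701) = √(-678452532/16669) = 2*I*√2827281313977/16669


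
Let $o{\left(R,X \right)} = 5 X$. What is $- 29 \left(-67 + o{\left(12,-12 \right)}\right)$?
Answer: $3683$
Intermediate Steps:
$- 29 \left(-67 + o{\left(12,-12 \right)}\right) = - 29 \left(-67 + 5 \left(-12\right)\right) = - 29 \left(-67 - 60\right) = \left(-29\right) \left(-127\right) = 3683$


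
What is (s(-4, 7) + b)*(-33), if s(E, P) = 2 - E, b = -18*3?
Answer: 1584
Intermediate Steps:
b = -54
(s(-4, 7) + b)*(-33) = ((2 - 1*(-4)) - 54)*(-33) = ((2 + 4) - 54)*(-33) = (6 - 54)*(-33) = -48*(-33) = 1584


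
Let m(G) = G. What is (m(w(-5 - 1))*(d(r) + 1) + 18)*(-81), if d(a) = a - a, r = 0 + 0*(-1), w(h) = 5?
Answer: -1863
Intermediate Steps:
r = 0 (r = 0 + 0 = 0)
d(a) = 0
(m(w(-5 - 1))*(d(r) + 1) + 18)*(-81) = (5*(0 + 1) + 18)*(-81) = (5*1 + 18)*(-81) = (5 + 18)*(-81) = 23*(-81) = -1863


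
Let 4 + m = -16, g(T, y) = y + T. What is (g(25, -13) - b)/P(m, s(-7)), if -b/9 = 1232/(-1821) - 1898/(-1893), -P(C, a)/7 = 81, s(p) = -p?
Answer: -1906762/72390213 ≈ -0.026340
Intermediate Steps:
g(T, y) = T + y
m = -20 (m = -4 - 16 = -20)
P(C, a) = -567 (P(C, a) = -7*81 = -567)
b = -1124082/383017 (b = -9*(1232/(-1821) - 1898/(-1893)) = -9*(1232*(-1/1821) - 1898*(-1/1893)) = -9*(-1232/1821 + 1898/1893) = -9*124898/383017 = -1124082/383017 ≈ -2.9348)
(g(25, -13) - b)/P(m, s(-7)) = ((25 - 13) - 1*(-1124082/383017))/(-567) = (12 + 1124082/383017)*(-1/567) = (5720286/383017)*(-1/567) = -1906762/72390213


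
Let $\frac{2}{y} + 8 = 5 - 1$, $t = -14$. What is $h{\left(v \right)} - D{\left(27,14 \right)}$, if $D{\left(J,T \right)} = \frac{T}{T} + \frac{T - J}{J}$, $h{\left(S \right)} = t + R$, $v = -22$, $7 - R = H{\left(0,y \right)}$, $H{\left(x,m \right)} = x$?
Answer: $- \frac{203}{27} \approx -7.5185$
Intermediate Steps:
$y = - \frac{1}{2}$ ($y = \frac{2}{-8 + \left(5 - 1\right)} = \frac{2}{-8 + 4} = \frac{2}{-4} = 2 \left(- \frac{1}{4}\right) = - \frac{1}{2} \approx -0.5$)
$R = 7$ ($R = 7 - 0 = 7 + 0 = 7$)
$h{\left(S \right)} = -7$ ($h{\left(S \right)} = -14 + 7 = -7$)
$D{\left(J,T \right)} = 1 + \frac{T - J}{J}$
$h{\left(v \right)} - D{\left(27,14 \right)} = -7 - \frac{14}{27} = - \frac{203}{27}$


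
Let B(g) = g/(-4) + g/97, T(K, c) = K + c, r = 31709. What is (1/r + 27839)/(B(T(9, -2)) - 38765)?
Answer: -342505778576/476950003939 ≈ -0.71812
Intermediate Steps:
B(g) = -93*g/388 (B(g) = g*(-1/4) + g*(1/97) = -g/4 + g/97 = -93*g/388)
(1/r + 27839)/(B(T(9, -2)) - 38765) = (1/31709 + 27839)/(-93*(9 - 2)/388 - 38765) = (1/31709 + 27839)/(-93/388*7 - 38765) = 882746852/(31709*(-651/388 - 38765)) = 882746852/(31709*(-15041471/388)) = (882746852/31709)*(-388/15041471) = -342505778576/476950003939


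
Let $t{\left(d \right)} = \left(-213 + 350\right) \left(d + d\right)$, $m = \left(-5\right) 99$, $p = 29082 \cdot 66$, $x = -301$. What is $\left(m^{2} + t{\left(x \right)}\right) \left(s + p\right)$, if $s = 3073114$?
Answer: $811540093826$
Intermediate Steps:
$p = 1919412$
$m = -495$
$t{\left(d \right)} = 274 d$ ($t{\left(d \right)} = 137 \cdot 2 d = 274 d$)
$\left(m^{2} + t{\left(x \right)}\right) \left(s + p\right) = \left(\left(-495\right)^{2} + 274 \left(-301\right)\right) \left(3073114 + 1919412\right) = \left(245025 - 82474\right) 4992526 = 162551 \cdot 4992526 = 811540093826$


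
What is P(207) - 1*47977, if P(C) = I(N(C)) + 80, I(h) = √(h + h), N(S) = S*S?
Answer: -47897 + 207*√2 ≈ -47604.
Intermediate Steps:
N(S) = S²
I(h) = √2*√h (I(h) = √(2*h) = √2*√h)
P(C) = 80 + √2*√(C²) (P(C) = √2*√(C²) + 80 = 80 + √2*√(C²))
P(207) - 1*47977 = (80 + √2*√(207²)) - 1*47977 = (80 + √2*√42849) - 47977 = (80 + √2*207) - 47977 = (80 + 207*√2) - 47977 = -47897 + 207*√2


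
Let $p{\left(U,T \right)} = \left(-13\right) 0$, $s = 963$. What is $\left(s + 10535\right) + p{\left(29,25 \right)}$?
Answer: $11498$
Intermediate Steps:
$p{\left(U,T \right)} = 0$
$\left(s + 10535\right) + p{\left(29,25 \right)} = \left(963 + 10535\right) + 0 = 11498 + 0 = 11498$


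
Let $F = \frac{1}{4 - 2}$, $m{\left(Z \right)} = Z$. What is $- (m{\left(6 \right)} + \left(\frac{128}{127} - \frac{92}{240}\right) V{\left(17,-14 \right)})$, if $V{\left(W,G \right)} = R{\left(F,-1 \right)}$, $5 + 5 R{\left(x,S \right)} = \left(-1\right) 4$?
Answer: $- \frac{61923}{12700} \approx -4.8758$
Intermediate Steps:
$F = \frac{1}{2} \approx 0.5$
$R{\left(x,S \right)} = - \frac{9}{5}$ ($R{\left(x,S \right)} = -1 + \frac{\left(-1\right) 4}{5} = -1 + \frac{1}{5} \left(-4\right) = -1 - \frac{4}{5} = - \frac{9}{5}$)
$V{\left(W,G \right)} = - \frac{9}{5}$
$- (m{\left(6 \right)} + \left(\frac{128}{127} - \frac{92}{240}\right) V{\left(17,-14 \right)}) = - (6 + \left(\frac{128}{127} - \frac{92}{240}\right) \left(- \frac{9}{5}\right)) = - (6 + \left(128 \cdot \frac{1}{127} - \frac{23}{60}\right) \left(- \frac{9}{5}\right)) = - (6 + \left(\frac{128}{127} - \frac{23}{60}\right) \left(- \frac{9}{5}\right)) = - (6 + \frac{4759}{7620} \left(- \frac{9}{5}\right)) = - (6 - \frac{14277}{12700}) = \left(-1\right) \frac{61923}{12700} = - \frac{61923}{12700}$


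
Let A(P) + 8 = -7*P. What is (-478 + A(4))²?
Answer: 264196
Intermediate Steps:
A(P) = -8 - 7*P
(-478 + A(4))² = (-478 + (-8 - 7*4))² = (-478 + (-8 - 28))² = (-478 - 36)² = (-514)² = 264196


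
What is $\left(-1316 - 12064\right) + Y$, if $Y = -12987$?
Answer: $-26367$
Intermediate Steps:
$\left(-1316 - 12064\right) + Y = \left(-1316 - 12064\right) - 12987 = -13380 - 12987 = -26367$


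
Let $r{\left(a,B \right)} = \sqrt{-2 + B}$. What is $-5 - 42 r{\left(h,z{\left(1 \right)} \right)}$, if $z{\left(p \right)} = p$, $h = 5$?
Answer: $-5 - 42 i \approx -5.0 - 42.0 i$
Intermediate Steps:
$-5 - 42 r{\left(h,z{\left(1 \right)} \right)} = -5 - 42 \sqrt{-2 + 1} = -5 - 42 \sqrt{-1} = -5 - 42 i$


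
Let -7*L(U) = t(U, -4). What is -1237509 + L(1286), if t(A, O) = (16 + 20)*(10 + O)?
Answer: -8662779/7 ≈ -1.2375e+6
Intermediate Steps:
t(A, O) = 360 + 36*O (t(A, O) = 36*(10 + O) = 360 + 36*O)
L(U) = -216/7 (L(U) = -(360 + 36*(-4))/7 = -(360 - 144)/7 = -⅐*216 = -216/7)
-1237509 + L(1286) = -1237509 - 216/7 = -8662779/7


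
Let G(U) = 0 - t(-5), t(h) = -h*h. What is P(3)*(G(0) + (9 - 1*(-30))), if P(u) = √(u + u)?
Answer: 64*√6 ≈ 156.77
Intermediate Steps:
t(h) = -h²
P(u) = √2*√u (P(u) = √(2*u) = √2*√u)
G(U) = 25 (G(U) = 0 - (-1)*(-5)² = 0 - (-1)*25 = 0 - 1*(-25) = 0 + 25 = 25)
P(3)*(G(0) + (9 - 1*(-30))) = (√2*√3)*(25 + (9 - 1*(-30))) = √6*(25 + (9 + 30)) = √6*(25 + 39) = √6*64 = 64*√6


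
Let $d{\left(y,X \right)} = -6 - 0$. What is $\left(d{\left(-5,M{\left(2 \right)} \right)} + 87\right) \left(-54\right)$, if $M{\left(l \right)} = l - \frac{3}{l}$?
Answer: $-4374$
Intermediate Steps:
$M{\left(l \right)} = l - \frac{3}{l}$
$d{\left(y,X \right)} = -6$ ($d{\left(y,X \right)} = -6 + 0 = -6$)
$\left(d{\left(-5,M{\left(2 \right)} \right)} + 87\right) \left(-54\right) = \left(-6 + 87\right) \left(-54\right) = 81 \left(-54\right) = -4374$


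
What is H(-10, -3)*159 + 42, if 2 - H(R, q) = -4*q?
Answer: -1548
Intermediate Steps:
H(R, q) = 2 + 4*q (H(R, q) = 2 - (-4)*q = 2 + 4*q)
H(-10, -3)*159 + 42 = (2 + 4*(-3))*159 + 42 = (2 - 12)*159 + 42 = -10*159 + 42 = -1590 + 42 = -1548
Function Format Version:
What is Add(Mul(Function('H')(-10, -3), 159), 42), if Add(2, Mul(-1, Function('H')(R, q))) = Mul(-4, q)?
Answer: -1548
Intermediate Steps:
Function('H')(R, q) = Add(2, Mul(4, q)) (Function('H')(R, q) = Add(2, Mul(-1, Mul(-4, q))) = Add(2, Mul(4, q)))
Add(Mul(Function('H')(-10, -3), 159), 42) = Add(Mul(Add(2, Mul(4, -3)), 159), 42) = Add(Mul(Add(2, -12), 159), 42) = Add(Mul(-10, 159), 42) = Add(-1590, 42) = -1548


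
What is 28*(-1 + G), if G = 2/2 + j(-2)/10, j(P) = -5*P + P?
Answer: 112/5 ≈ 22.400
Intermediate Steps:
j(P) = -4*P
G = 9/5 (G = 2/2 - 4*(-2)/10 = 2*(½) + 8*(⅒) = 1 + ⅘ = 9/5 ≈ 1.8000)
28*(-1 + G) = 28*(-1 + 9/5) = 28*(⅘) = 112/5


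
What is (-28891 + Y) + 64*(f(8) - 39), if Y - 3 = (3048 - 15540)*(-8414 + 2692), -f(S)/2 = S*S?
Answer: 71439648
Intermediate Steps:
f(S) = -2*S**2 (f(S) = -2*S*S = -2*S**2)
Y = 71479227 (Y = 3 + (3048 - 15540)*(-8414 + 2692) = 3 - 12492*(-5722) = 3 + 71479224 = 71479227)
(-28891 + Y) + 64*(f(8) - 39) = (-28891 + 71479227) + 64*(-2*8**2 - 39) = 71450336 + 64*(-2*64 - 39) = 71450336 + 64*(-128 - 39) = 71450336 + 64*(-167) = 71450336 - 10688 = 71439648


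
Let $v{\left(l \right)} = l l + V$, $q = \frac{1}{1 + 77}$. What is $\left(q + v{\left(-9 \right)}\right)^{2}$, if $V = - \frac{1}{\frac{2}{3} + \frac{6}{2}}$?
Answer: $\frac{4799025625}{736164} \approx 6519.0$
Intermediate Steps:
$V = - \frac{3}{11}$ ($V = - \frac{1}{2 \cdot \frac{1}{3} + 6 \cdot \frac{1}{2}} = - \frac{1}{\frac{2}{3} + 3} = - \frac{1}{\frac{11}{3}} = \left(-1\right) \frac{3}{11} = - \frac{3}{11} \approx -0.27273$)
$q = \frac{1}{78} \approx 0.012821$
$v{\left(l \right)} = - \frac{3}{11} + l^{2}$ ($v{\left(l \right)} = l l - \frac{3}{11} = l^{2} - \frac{3}{11} = - \frac{3}{11} + l^{2}$)
$\left(q + v{\left(-9 \right)}\right)^{2} = \left(\frac{1}{78} - \left(\frac{3}{11} - \left(-9\right)^{2}\right)\right)^{2} = \left(\frac{1}{78} + \left(- \frac{3}{11} + 81\right)\right)^{2} = \left(\frac{1}{78} + \frac{888}{11}\right)^{2} = \left(\frac{69275}{858}\right)^{2} = \frac{4799025625}{736164}$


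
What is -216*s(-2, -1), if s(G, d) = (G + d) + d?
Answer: 864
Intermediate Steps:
s(G, d) = G + 2*d
-216*s(-2, -1) = -216*(-2 + 2*(-1)) = -216*(-2 - 2) = -216*(-4) = 864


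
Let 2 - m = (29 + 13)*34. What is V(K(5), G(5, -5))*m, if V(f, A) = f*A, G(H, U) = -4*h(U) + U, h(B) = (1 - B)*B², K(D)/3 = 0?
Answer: 0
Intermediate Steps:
K(D) = 0 (K(D) = 3*0 = 0)
h(B) = B²*(1 - B)
G(H, U) = U - 4*U²*(1 - U) (G(H, U) = -4*U²*(1 - U) + U = U - 4*U²*(1 - U))
V(f, A) = A*f
m = -1426 (m = 2 - (29 + 13)*34 = 2 - 42*34 = 2 - 1*1428 = 2 - 1428 = -1426)
V(K(5), G(5, -5))*m = (-5*(1 + 4*(-5)*(-1 - 5))*0)*(-1426) = (-5*(1 + 4*(-5)*(-6))*0)*(-1426) = (-5*(1 + 120)*0)*(-1426) = (-5*121*0)*(-1426) = -605*0*(-1426) = 0*(-1426) = 0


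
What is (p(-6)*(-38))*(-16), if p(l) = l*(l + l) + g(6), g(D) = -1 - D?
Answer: 39520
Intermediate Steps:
p(l) = -7 + 2*l² (p(l) = l*(l + l) + (-1 - 1*6) = l*(2*l) + (-1 - 6) = 2*l² - 7 = -7 + 2*l²)
(p(-6)*(-38))*(-16) = ((-7 + 2*(-6)²)*(-38))*(-16) = ((-7 + 2*36)*(-38))*(-16) = ((-7 + 72)*(-38))*(-16) = (65*(-38))*(-16) = -2470*(-16) = 39520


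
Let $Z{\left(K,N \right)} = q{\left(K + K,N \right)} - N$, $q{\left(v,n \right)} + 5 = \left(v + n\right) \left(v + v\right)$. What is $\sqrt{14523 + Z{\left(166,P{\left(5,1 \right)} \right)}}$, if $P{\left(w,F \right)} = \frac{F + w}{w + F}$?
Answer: $9 \sqrt{2909} \approx 485.42$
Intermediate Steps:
$q{\left(v,n \right)} = -5 + 2 v \left(n + v\right)$ ($q{\left(v,n \right)} = -5 + \left(v + n\right) \left(v + v\right) = -5 + \left(n + v\right) 2 v = -5 + 2 v \left(n + v\right)$)
$P{\left(w,F \right)} = 1$ ($P{\left(w,F \right)} = \frac{F + w}{F + w} = 1$)
$Z{\left(K,N \right)} = -5 - N + 8 K^{2} + 4 K N$ ($Z{\left(K,N \right)} = \left(-5 + 2 \left(K + K\right)^{2} + 2 N \left(K + K\right)\right) - N = \left(-5 + 2 \left(2 K\right)^{2} + 2 N 2 K\right) - N = \left(-5 + 2 \cdot 4 K^{2} + 4 K N\right) - N = \left(-5 + 8 K^{2} + 4 K N\right) - N = -5 - N + 8 K^{2} + 4 K N$)
$\sqrt{14523 + Z{\left(166,P{\left(5,1 \right)} \right)}} = \sqrt{14523 + \left(-5 - 1 + 8 \cdot 166^{2} + 4 \cdot 166 \cdot 1\right)} = \sqrt{14523 + \left(-5 - 1 + 8 \cdot 27556 + 664\right)} = \sqrt{14523 + \left(-5 - 1 + 220448 + 664\right)} = \sqrt{14523 + 221106} = \sqrt{235629} = 9 \sqrt{2909}$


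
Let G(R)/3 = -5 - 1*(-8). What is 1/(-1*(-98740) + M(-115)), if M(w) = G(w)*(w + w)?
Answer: 1/96670 ≈ 1.0344e-5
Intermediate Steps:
G(R) = 9 (G(R) = 3*(-5 - 1*(-8)) = 3*(-5 + 8) = 3*3 = 9)
M(w) = 18*w (M(w) = 9*(w + w) = 9*(2*w) = 18*w)
1/(-1*(-98740) + M(-115)) = 1/(-1*(-98740) + 18*(-115)) = 1/(98740 - 2070) = 1/96670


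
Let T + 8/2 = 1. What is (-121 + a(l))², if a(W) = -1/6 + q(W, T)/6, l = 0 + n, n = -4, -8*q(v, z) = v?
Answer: 2111209/144 ≈ 14661.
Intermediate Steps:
T = -3 (T = -4 + 1 = -3)
q(v, z) = -v/8
l = -4 (l = 0 - 4 = -4)
a(W) = -⅙ - W/48 (a(W) = -1/6 - W/8/6 = -1*⅙ - W/8*(⅙) = -⅙ - W/48)
(-121 + a(l))² = (-121 + (-⅙ - 1/48*(-4)))² = (-121 + (-⅙ + 1/12))² = (-121 - 1/12)² = (-1453/12)² = 2111209/144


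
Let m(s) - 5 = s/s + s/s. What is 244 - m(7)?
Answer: 237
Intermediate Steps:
m(s) = 7 (m(s) = 5 + (s/s + s/s) = 5 + (1 + 1) = 5 + 2 = 7)
244 - m(7) = 244 - 1*7 = 244 - 7 = 237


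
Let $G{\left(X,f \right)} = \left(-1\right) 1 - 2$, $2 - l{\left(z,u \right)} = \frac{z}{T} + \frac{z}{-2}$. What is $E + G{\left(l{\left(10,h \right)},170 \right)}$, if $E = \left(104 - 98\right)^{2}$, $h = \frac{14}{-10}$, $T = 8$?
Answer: $33$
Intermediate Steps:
$h = - \frac{7}{5}$ ($h = 14 \left(- \frac{1}{10}\right) = - \frac{7}{5} \approx -1.4$)
$l{\left(z,u \right)} = 2 + \frac{3 z}{8}$ ($l{\left(z,u \right)} = 2 - \left(\frac{z}{8} + \frac{z}{-2}\right) = 2 - \left(z \frac{1}{8} + z \left(- \frac{1}{2}\right)\right) = 2 - \left(\frac{z}{8} - \frac{z}{2}\right) = 2 - - \frac{3 z}{8} = 2 + \frac{3 z}{8}$)
$G{\left(X,f \right)} = -3$ ($G{\left(X,f \right)} = -1 - 2 = -3$)
$E = 36$ ($E = 6^{2} = 36$)
$E + G{\left(l{\left(10,h \right)},170 \right)} = 36 - 3 = 33$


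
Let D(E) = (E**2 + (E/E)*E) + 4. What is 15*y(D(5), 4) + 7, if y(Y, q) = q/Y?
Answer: 149/17 ≈ 8.7647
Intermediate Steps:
D(E) = 4 + E + E**2 (D(E) = (E**2 + 1*E) + 4 = (E**2 + E) + 4 = (E + E**2) + 4 = 4 + E + E**2)
15*y(D(5), 4) + 7 = 15*(4/(4 + 5 + 5**2)) + 7 = 15*(4/(4 + 5 + 25)) + 7 = 15*(4/34) + 7 = 15*(4*(1/34)) + 7 = 15*(2/17) + 7 = 30/17 + 7 = 149/17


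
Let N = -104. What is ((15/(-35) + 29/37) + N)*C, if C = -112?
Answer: 429504/37 ≈ 11608.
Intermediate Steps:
((15/(-35) + 29/37) + N)*C = ((15/(-35) + 29/37) - 104)*(-112) = ((15*(-1/35) + 29*(1/37)) - 104)*(-112) = ((-3/7 + 29/37) - 104)*(-112) = (92/259 - 104)*(-112) = -26844/259*(-112) = 429504/37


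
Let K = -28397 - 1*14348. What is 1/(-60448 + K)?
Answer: -1/103193 ≈ -9.6906e-6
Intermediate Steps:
K = -42745 (K = -28397 - 14348 = -42745)
1/(-60448 + K) = 1/(-60448 - 42745) = 1/(-103193) = -1/103193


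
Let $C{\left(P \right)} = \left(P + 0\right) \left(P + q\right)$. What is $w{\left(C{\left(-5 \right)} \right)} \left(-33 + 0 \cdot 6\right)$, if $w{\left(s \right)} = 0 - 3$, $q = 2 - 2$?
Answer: $99$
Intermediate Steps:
$q = 0$
$C{\left(P \right)} = P^{2}$ ($C{\left(P \right)} = \left(P + 0\right) \left(P + 0\right) = P P = P^{2}$)
$w{\left(s \right)} = -3$ ($w{\left(s \right)} = 0 - 3 = -3$)
$w{\left(C{\left(-5 \right)} \right)} \left(-33 + 0 \cdot 6\right) = - 3 \left(-33 + 0 \cdot 6\right) = - 3 \left(-33 + 0\right) = \left(-3\right) \left(-33\right) = 99$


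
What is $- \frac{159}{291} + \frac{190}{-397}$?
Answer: $- \frac{39471}{38509} \approx -1.025$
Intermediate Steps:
$- \frac{159}{291} + \frac{190}{-397} = \left(-159\right) \frac{1}{291} + 190 \left(- \frac{1}{397}\right) = - \frac{53}{97} - \frac{190}{397} = - \frac{39471}{38509}$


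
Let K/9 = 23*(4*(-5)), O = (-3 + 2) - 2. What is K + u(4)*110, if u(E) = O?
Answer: -4470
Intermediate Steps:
O = -3 (O = -1 - 2 = -3)
u(E) = -3
K = -4140 (K = 9*(23*(4*(-5))) = 9*(23*(-20)) = 9*(-460) = -4140)
K + u(4)*110 = -4140 - 3*110 = -4140 - 330 = -4470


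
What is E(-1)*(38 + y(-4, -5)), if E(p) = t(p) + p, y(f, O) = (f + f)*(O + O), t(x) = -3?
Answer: -472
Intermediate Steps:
y(f, O) = 4*O*f (y(f, O) = (2*f)*(2*O) = 4*O*f)
E(p) = -3 + p
E(-1)*(38 + y(-4, -5)) = (-3 - 1)*(38 + 4*(-5)*(-4)) = -4*(38 + 80) = -4*118 = -472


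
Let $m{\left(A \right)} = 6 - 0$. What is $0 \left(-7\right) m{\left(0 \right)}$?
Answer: $0$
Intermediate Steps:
$m{\left(A \right)} = 6$ ($m{\left(A \right)} = 6 + 0 = 6$)
$0 \left(-7\right) m{\left(0 \right)} = 0 \left(-7\right) 6 = 0 \cdot 6 = 0$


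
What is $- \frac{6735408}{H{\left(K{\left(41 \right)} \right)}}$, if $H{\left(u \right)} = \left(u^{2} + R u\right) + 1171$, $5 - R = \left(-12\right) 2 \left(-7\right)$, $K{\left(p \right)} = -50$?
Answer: $- \frac{6735408}{11821} \approx -569.78$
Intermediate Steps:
$R = -163$ ($R = 5 - \left(-12\right) 2 \left(-7\right) = 5 - \left(-24\right) \left(-7\right) = 5 - 168 = -163$)
$H{\left(u \right)} = 1171 + u^{2} - 163 u$ ($H{\left(u \right)} = \left(u^{2} - 163 u\right) + 1171 = 1171 + u^{2} - 163 u$)
$- \frac{6735408}{H{\left(K{\left(41 \right)} \right)}} = - \frac{6735408}{1171 + \left(-50\right)^{2} - -8150} = - \frac{6735408}{1171 + 2500 + 8150} = - \frac{6735408}{11821}$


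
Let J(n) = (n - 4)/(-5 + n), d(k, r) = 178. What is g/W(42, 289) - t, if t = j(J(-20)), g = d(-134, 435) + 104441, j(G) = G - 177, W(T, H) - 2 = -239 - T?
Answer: -462532/2325 ≈ -198.94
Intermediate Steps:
W(T, H) = -237 - T (W(T, H) = 2 + (-239 - T) = -237 - T)
J(n) = (-4 + n)/(-5 + n)
j(G) = -177 + G
g = 104619 (g = 178 + 104441 = 104619)
t = -4401/25 (t = -177 + (-4 - 20)/(-5 - 20) = -177 - 24/(-25) = -177 - 1/25*(-24) = -177 + 24/25 = -4401/25 ≈ -176.04)
g/W(42, 289) - t = 104619/(-237 - 1*42) - 1*(-4401/25) = 104619/(-237 - 42) + 4401/25 = 104619/(-279) + 4401/25 = 104619*(-1/279) + 4401/25 = -34873/93 + 4401/25 = -462532/2325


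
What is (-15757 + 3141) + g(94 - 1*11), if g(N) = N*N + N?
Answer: -5644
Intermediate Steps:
g(N) = N + N² (g(N) = N² + N = N + N²)
(-15757 + 3141) + g(94 - 1*11) = (-15757 + 3141) + (94 - 1*11)*(1 + (94 - 1*11)) = -12616 + (94 - 11)*(1 + (94 - 11)) = -12616 + 83*(1 + 83) = -12616 + 83*84 = -12616 + 6972 = -5644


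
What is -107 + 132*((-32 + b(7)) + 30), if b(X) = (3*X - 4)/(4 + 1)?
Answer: 389/5 ≈ 77.800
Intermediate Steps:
b(X) = -⅘ + 3*X/5 (b(X) = (-4 + 3*X)/5 = (-4 + 3*X)*(⅕) = -⅘ + 3*X/5)
-107 + 132*((-32 + b(7)) + 30) = -107 + 132*((-32 + (-⅘ + (⅗)*7)) + 30) = -107 + 132*((-32 + (-⅘ + 21/5)) + 30) = -107 + 132*((-32 + 17/5) + 30) = -107 + 132*(-143/5 + 30) = -107 + 132*(7/5) = -107 + 924/5 = 389/5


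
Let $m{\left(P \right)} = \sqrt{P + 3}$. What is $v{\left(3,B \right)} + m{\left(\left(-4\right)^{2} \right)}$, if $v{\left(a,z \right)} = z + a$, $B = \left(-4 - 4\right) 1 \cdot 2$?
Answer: $-13 + \sqrt{19} \approx -8.6411$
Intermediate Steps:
$m{\left(P \right)} = \sqrt{3 + P}$
$B = -16$ ($B = \left(-8\right) 2 = -16$)
$v{\left(a,z \right)} = a + z$
$v{\left(3,B \right)} + m{\left(\left(-4\right)^{2} \right)} = \left(3 - 16\right) + \sqrt{3 + \left(-4\right)^{2}} = -13 + \sqrt{3 + 16} = -13 + \sqrt{19}$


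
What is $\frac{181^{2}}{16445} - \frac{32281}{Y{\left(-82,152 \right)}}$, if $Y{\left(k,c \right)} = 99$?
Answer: $- \frac{47965246}{148005} \approx -324.08$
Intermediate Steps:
$\frac{181^{2}}{16445} - \frac{32281}{Y{\left(-82,152 \right)}} = \frac{181^{2}}{16445} - \frac{32281}{99} = 32761 \cdot \frac{1}{16445} - \frac{32281}{99} = \frac{32761}{16445} - \frac{32281}{99} = - \frac{47965246}{148005}$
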